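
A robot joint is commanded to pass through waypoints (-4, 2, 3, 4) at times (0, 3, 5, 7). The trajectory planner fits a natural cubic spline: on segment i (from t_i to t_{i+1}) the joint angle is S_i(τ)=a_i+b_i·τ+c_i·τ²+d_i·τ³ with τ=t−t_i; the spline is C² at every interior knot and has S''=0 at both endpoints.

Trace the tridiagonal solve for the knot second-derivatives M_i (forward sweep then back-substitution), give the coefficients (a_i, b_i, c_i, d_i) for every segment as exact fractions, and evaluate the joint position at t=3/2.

  seg 0: a=-4 b=47/19 c=0 d=-1/19
  seg 1: a=2 b=20/19 c=-9/19 d=15/152
  seg 2: a=3 b=13/38 c=9/76 d=-3/152
S(3/2) = -71/152

Δ: Δ0=2, Δ1=1/2, Δ2=1/2
row 1: diag=10, rhs=-9; c'=1/5, d'=-9/10
row 2: denom=8−2·1/5=38/5; d'=(0−2·-9/10)/(38/5)=9/38
back: M2=9/38
back: M1=-9/10−1/5·9/38=-18/19
M: M0=0, M1=-18/19, M2=9/38, M3=0
seg 0: a=-4, c=M0/2=0, d=(M1−M0)/(6·3)=-1/19, b=Δ0−h0·(2M0+M1)/6=47/19
seg 1: a=2, c=M1/2=-9/19, d=(M2−M1)/(6·2)=15/152, b=Δ1−h1·(2M1+M2)/6=20/19
seg 2: a=3, c=M2/2=9/76, d=(M3−M2)/(6·2)=-3/152, b=Δ2−h2·(2M2+M3)/6=13/38
t_q=3/2 → seg 0, τ=3/2; S=-4+47/19·τ+0·τ²+-1/19·τ³=-71/152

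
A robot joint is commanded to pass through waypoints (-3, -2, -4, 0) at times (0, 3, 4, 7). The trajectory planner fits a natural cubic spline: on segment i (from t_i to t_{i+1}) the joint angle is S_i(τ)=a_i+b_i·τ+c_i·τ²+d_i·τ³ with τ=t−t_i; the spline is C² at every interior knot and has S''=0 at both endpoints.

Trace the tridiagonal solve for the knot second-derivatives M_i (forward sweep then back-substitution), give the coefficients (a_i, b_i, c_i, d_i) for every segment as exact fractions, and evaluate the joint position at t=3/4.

  seg 0: a=-3 b=29/21 c=0 d=-22/189
  seg 1: a=-2 b=-37/21 c=-22/21 d=17/21
  seg 2: a=-4 b=-10/7 c=29/21 d=-29/189
S(3/4) = -451/224

Δ: Δ0=1/3, Δ1=-2, Δ2=4/3
row 1: diag=8, rhs=-14; c'=1/8, d'=-7/4
row 2: denom=8−1·1/8=63/8; d'=(20−1·-7/4)/(63/8)=58/21
back: M2=58/21
back: M1=-7/4−1/8·58/21=-44/21
M: M0=0, M1=-44/21, M2=58/21, M3=0
seg 0: a=-3, c=M0/2=0, d=(M1−M0)/(6·3)=-22/189, b=Δ0−h0·(2M0+M1)/6=29/21
seg 1: a=-2, c=M1/2=-22/21, d=(M2−M1)/(6·1)=17/21, b=Δ1−h1·(2M1+M2)/6=-37/21
seg 2: a=-4, c=M2/2=29/21, d=(M3−M2)/(6·3)=-29/189, b=Δ2−h2·(2M2+M3)/6=-10/7
t_q=3/4 → seg 0, τ=3/4; S=-3+29/21·τ+0·τ²+-22/189·τ³=-451/224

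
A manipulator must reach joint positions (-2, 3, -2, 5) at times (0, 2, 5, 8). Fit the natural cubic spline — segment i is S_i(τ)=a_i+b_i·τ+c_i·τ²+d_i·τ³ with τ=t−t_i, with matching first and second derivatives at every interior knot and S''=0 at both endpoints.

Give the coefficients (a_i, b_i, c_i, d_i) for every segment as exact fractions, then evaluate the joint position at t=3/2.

Δ: Δ0=5/2, Δ1=-5/3, Δ2=7/3
row 1: diag=10, rhs=-25; c'=3/10, d'=-5/2
row 2: denom=12−3·3/10=111/10; d'=(24−3·-5/2)/(111/10)=105/37
back: M2=105/37
back: M1=-5/2−3/10·105/37=-124/37
M: M0=0, M1=-124/37, M2=105/37, M3=0
seg 0: a=-2, c=M0/2=0, d=(M1−M0)/(6·2)=-31/111, b=Δ0−h0·(2M0+M1)/6=803/222
seg 1: a=3, c=M1/2=-62/37, d=(M2−M1)/(6·3)=229/666, b=Δ1−h1·(2M1+M2)/6=59/222
seg 2: a=-2, c=M2/2=105/74, d=(M3−M2)/(6·3)=-35/222, b=Δ2−h2·(2M2+M3)/6=-56/111
t_q=3/2 → seg 0, τ=3/2; S=-2+803/222·τ+0·τ²+-31/111·τ³=735/296

  seg 0: a=-2 b=803/222 c=0 d=-31/111
  seg 1: a=3 b=59/222 c=-62/37 d=229/666
  seg 2: a=-2 b=-56/111 c=105/74 d=-35/222
S(3/2) = 735/296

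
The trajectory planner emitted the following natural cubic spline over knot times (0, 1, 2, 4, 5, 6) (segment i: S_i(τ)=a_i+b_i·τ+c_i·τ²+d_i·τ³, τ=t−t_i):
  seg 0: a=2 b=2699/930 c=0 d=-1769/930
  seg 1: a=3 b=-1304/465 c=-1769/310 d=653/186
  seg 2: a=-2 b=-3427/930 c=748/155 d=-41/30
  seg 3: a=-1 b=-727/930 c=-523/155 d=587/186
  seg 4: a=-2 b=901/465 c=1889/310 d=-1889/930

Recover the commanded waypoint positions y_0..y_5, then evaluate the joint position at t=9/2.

y_0 = S_0(0) = a_0 = 2
y_1 = S_1(0) = a_1 = 3
y_2 = S_2(0) = a_2 = -2
y_3 = S_3(0) = a_3 = -1
y_4 = S_4(0) = a_4 = -2
y_5 = S_4(1) = 4
t_q=9/2 is in segment 3 (τ=1/2); S_3(τ)=-4563/2480

y_0=2 y_1=3 y_2=-2 y_3=-1 y_4=-2 y_5=4
S(9/2) = -4563/2480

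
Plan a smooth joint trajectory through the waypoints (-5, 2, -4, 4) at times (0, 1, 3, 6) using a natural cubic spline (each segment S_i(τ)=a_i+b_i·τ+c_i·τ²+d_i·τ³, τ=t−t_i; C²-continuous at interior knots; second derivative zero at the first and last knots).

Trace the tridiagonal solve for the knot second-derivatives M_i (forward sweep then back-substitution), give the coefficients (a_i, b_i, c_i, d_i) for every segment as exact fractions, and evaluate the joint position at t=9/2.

Δ: Δ0=7, Δ1=-3, Δ2=8/3
row 1: diag=6, rhs=-60; c'=1/3, d'=-10
row 2: denom=10−2·1/3=28/3; d'=(34−2·-10)/(28/3)=81/14
back: M2=81/14
back: M1=-10−1/3·81/14=-167/14
M: M0=0, M1=-167/14, M2=81/14, M3=0
seg 0: a=-5, c=M0/2=0, d=(M1−M0)/(6·1)=-167/84, b=Δ0−h0·(2M0+M1)/6=755/84
seg 1: a=2, c=M1/2=-167/28, d=(M2−M1)/(6·2)=31/21, b=Δ1−h1·(2M1+M2)/6=127/42
seg 2: a=-4, c=M2/2=81/28, d=(M3−M2)/(6·3)=-9/28, b=Δ2−h2·(2M2+M3)/6=-131/42
t_q=9/2 → seg 2, τ=3/2; S=-4+-131/42·τ+81/28·τ²+-9/28·τ³=-729/224

  seg 0: a=-5 b=755/84 c=0 d=-167/84
  seg 1: a=2 b=127/42 c=-167/28 d=31/21
  seg 2: a=-4 b=-131/42 c=81/28 d=-9/28
S(9/2) = -729/224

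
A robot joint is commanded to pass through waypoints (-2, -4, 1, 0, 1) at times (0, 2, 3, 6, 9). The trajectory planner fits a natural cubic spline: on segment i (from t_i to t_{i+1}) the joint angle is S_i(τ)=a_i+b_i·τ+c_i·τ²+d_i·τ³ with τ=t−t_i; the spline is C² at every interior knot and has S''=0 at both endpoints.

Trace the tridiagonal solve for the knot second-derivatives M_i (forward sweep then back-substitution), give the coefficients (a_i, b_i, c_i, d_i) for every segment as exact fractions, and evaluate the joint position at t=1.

Δ: Δ0=-1, Δ1=5, Δ2=-1/3, Δ3=1/3
row 1: diag=6, rhs=36; c'=1/6, d'=6
row 2: denom=8−1·1/6=47/6; d'=(-32−1·6)/(47/6)=-228/47
row 3: denom=12−3·18/47=510/47; d'=(4−3·-228/47)/(510/47)=436/255
back: M3=436/255
back: M2=-228/47−18/47·436/255=-468/85
back: M1=6−1/6·-468/85=588/85
M: M0=0, M1=588/85, M2=-468/85, M3=436/255, M4=0
seg 0: a=-2, c=M0/2=0, d=(M1−M0)/(6·2)=49/85, b=Δ0−h0·(2M0+M1)/6=-281/85
seg 1: a=-4, c=M1/2=294/85, d=(M2−M1)/(6·1)=-176/85, b=Δ1−h1·(2M1+M2)/6=307/85
seg 2: a=1, c=M2/2=-234/85, d=(M3−M2)/(6·3)=184/459, b=Δ2−h2·(2M2+M3)/6=367/85
seg 3: a=0, c=M3/2=218/255, d=(M4−M3)/(6·3)=-218/2295, b=Δ3−h3·(2M3+M4)/6=-117/85
t_q=1 → seg 0, τ=1; S=-2+-281/85·τ+0·τ²+49/85·τ³=-402/85

  seg 0: a=-2 b=-281/85 c=0 d=49/85
  seg 1: a=-4 b=307/85 c=294/85 d=-176/85
  seg 2: a=1 b=367/85 c=-234/85 d=184/459
  seg 3: a=0 b=-117/85 c=218/255 d=-218/2295
S(1) = -402/85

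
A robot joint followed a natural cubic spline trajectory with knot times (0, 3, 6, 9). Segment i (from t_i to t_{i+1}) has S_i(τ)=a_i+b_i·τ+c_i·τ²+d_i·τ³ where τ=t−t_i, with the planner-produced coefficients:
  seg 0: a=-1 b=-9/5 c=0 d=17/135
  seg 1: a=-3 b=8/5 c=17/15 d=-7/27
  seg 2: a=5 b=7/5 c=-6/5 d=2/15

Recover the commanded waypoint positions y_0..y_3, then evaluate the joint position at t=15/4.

y_0 = S_0(0) = a_0 = -1
y_1 = S_1(0) = a_1 = -3
y_2 = S_2(0) = a_2 = 5
y_3 = S_2(3) = 2
t_q=15/4 is in segment 1 (τ=3/4); S_1(τ)=-407/320

y_0=-1 y_1=-3 y_2=5 y_3=2
S(15/4) = -407/320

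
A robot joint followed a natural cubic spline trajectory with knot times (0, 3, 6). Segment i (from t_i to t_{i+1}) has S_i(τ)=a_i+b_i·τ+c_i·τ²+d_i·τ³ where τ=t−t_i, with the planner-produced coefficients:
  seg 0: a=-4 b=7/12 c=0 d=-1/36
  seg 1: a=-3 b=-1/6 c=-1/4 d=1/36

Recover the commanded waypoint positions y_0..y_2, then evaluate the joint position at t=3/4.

y_0=-4 y_1=-3 y_2=-5
S(3/4) = -915/256

y_0 = S_0(0) = a_0 = -4
y_1 = S_1(0) = a_1 = -3
y_2 = S_1(3) = -5
t_q=3/4 is in segment 0 (τ=3/4); S_0(τ)=-915/256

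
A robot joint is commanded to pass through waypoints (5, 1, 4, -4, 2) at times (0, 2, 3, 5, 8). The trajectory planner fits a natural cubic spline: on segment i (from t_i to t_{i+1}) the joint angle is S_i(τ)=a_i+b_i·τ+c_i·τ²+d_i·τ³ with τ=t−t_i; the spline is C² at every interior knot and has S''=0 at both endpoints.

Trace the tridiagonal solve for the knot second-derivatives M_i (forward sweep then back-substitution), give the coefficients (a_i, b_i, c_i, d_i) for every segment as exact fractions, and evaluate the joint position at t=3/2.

Δ: Δ0=-2, Δ1=3, Δ2=-4, Δ3=2
row 1: diag=6, rhs=30; c'=1/6, d'=5
row 2: denom=6−1·1/6=35/6; d'=(-42−1·5)/(35/6)=-282/35
row 3: denom=10−2·12/35=326/35; d'=(36−2·-282/35)/(326/35)=912/163
back: M3=912/163
back: M2=-282/35−12/35·912/163=-1626/163
back: M1=5−1/6·-1626/163=1086/163
M: M0=0, M1=1086/163, M2=-1626/163, M3=912/163, M4=0
seg 0: a=5, c=M0/2=0, d=(M1−M0)/(6·2)=181/326, b=Δ0−h0·(2M0+M1)/6=-688/163
seg 1: a=1, c=M1/2=543/163, d=(M2−M1)/(6·1)=-452/163, b=Δ1−h1·(2M1+M2)/6=398/163
seg 2: a=4, c=M2/2=-813/163, d=(M3−M2)/(6·2)=423/326, b=Δ2−h2·(2M2+M3)/6=128/163
seg 3: a=-4, c=M3/2=456/163, d=(M4−M3)/(6·3)=-152/489, b=Δ3−h3·(2M3+M4)/6=-586/163
t_q=3/2 → seg 0, τ=3/2; S=5+-688/163·τ+0·τ²+181/326·τ³=1415/2608

  seg 0: a=5 b=-688/163 c=0 d=181/326
  seg 1: a=1 b=398/163 c=543/163 d=-452/163
  seg 2: a=4 b=128/163 c=-813/163 d=423/326
  seg 3: a=-4 b=-586/163 c=456/163 d=-152/489
S(3/2) = 1415/2608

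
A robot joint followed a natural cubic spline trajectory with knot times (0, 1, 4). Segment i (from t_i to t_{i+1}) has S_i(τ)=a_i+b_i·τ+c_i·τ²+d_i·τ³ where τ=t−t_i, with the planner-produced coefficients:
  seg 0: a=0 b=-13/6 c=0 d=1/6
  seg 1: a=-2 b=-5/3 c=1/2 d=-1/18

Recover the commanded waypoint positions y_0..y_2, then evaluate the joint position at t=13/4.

y_0 = S_0(0) = a_0 = 0
y_1 = S_1(0) = a_1 = -2
y_2 = S_1(3) = -4
t_q=13/4 is in segment 1 (τ=9/4); S_1(τ)=-493/128

y_0=0 y_1=-2 y_2=-4
S(13/4) = -493/128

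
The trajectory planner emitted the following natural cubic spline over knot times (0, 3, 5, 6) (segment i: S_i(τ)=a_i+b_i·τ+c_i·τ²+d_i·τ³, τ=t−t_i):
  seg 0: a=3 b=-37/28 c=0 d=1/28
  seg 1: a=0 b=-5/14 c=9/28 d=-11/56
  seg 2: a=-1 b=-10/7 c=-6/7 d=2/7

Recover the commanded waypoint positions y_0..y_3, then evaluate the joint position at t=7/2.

y_0=3 y_1=0 y_2=-1 y_3=-3
S(7/2) = -55/448

y_0 = S_0(0) = a_0 = 3
y_1 = S_1(0) = a_1 = 0
y_2 = S_2(0) = a_2 = -1
y_3 = S_2(1) = -3
t_q=7/2 is in segment 1 (τ=1/2); S_1(τ)=-55/448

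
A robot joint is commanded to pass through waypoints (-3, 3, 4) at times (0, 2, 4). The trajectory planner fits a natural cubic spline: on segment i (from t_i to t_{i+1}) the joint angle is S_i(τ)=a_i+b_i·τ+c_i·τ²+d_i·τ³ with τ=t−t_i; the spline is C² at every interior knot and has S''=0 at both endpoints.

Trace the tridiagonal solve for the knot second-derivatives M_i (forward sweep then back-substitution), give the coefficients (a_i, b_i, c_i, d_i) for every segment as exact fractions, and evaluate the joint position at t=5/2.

  seg 0: a=-3 b=29/8 c=0 d=-5/32
  seg 1: a=3 b=7/4 c=-15/16 d=5/32
S(5/2) = 937/256

Δ: Δ0=3, Δ1=1/2
row 1: diag=8, rhs=-15; c'=1/4, d'=-15/8
back: M1=-15/8
M: M0=0, M1=-15/8, M2=0
seg 0: a=-3, c=M0/2=0, d=(M1−M0)/(6·2)=-5/32, b=Δ0−h0·(2M0+M1)/6=29/8
seg 1: a=3, c=M1/2=-15/16, d=(M2−M1)/(6·2)=5/32, b=Δ1−h1·(2M1+M2)/6=7/4
t_q=5/2 → seg 1, τ=1/2; S=3+7/4·τ+-15/16·τ²+5/32·τ³=937/256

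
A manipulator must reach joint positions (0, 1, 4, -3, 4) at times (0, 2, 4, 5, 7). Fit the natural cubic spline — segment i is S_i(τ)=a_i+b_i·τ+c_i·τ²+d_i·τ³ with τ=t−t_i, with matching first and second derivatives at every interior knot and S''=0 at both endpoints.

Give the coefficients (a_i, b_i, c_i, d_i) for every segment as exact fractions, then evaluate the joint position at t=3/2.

Δ: Δ0=1/2, Δ1=3/2, Δ2=-7, Δ3=7/2
row 1: diag=8, rhs=6; c'=1/4, d'=3/4
row 2: denom=6−2·1/4=11/2; d'=(-51−2·3/4)/(11/2)=-105/11
row 3: denom=6−1·2/11=64/11; d'=(63−1·-105/11)/(64/11)=399/32
back: M3=399/32
back: M2=-105/11−2/11·399/32=-189/16
back: M1=3/4−1/4·-189/16=237/64
M: M0=0, M1=237/64, M2=-189/16, M3=399/32, M4=0
seg 0: a=0, c=M0/2=0, d=(M1−M0)/(6·2)=79/256, b=Δ0−h0·(2M0+M1)/6=-47/64
seg 1: a=1, c=M1/2=237/128, d=(M2−M1)/(6·2)=-331/256, b=Δ1−h1·(2M1+M2)/6=95/32
seg 2: a=4, c=M2/2=-189/32, d=(M3−M2)/(6·1)=259/64, b=Δ2−h2·(2M2+M3)/6=-329/64
seg 3: a=-3, c=M3/2=399/64, d=(M4−M3)/(6·2)=-133/128, b=Δ3−h3·(2M3+M4)/6=-77/16
t_q=3/2 → seg 0, τ=3/2; S=0+-47/64·τ+0·τ²+79/256·τ³=-123/2048

  seg 0: a=0 b=-47/64 c=0 d=79/256
  seg 1: a=1 b=95/32 c=237/128 d=-331/256
  seg 2: a=4 b=-329/64 c=-189/32 d=259/64
  seg 3: a=-3 b=-77/16 c=399/64 d=-133/128
S(3/2) = -123/2048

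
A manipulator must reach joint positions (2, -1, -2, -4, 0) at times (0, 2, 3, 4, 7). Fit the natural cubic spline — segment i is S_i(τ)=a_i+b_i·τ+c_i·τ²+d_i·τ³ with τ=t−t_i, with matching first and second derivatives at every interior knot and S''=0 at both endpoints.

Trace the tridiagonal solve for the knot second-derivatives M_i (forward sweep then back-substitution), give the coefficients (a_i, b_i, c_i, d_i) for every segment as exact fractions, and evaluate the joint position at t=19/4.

Δ: Δ0=-3/2, Δ1=-1, Δ2=-2, Δ3=4/3
row 1: diag=6, rhs=3; c'=1/6, d'=1/2
row 2: denom=4−1·1/6=23/6; d'=(-6−1·1/2)/(23/6)=-39/23
row 3: denom=8−1·6/23=178/23; d'=(20−1·-39/23)/(178/23)=499/178
back: M3=499/178
back: M2=-39/23−6/23·499/178=-216/89
back: M1=1/2−1/6·-216/89=161/178
M: M0=0, M1=161/178, M2=-216/89, M3=499/178, M4=0
seg 0: a=2, c=M0/2=0, d=(M1−M0)/(6·2)=161/2136, b=Δ0−h0·(2M0+M1)/6=-481/267
seg 1: a=-1, c=M1/2=161/356, d=(M2−M1)/(6·1)=-593/1068, b=Δ1−h1·(2M1+M2)/6=-479/534
seg 2: a=-2, c=M2/2=-108/89, d=(M3−M2)/(6·1)=931/1068, b=Δ2−h2·(2M2+M3)/6=-1771/1068
seg 3: a=-4, c=M3/2=499/356, d=(M4−M3)/(6·3)=-499/3204, b=Δ3−h3·(2M3+M4)/6=-785/534
t_q=19/4 → seg 3, τ=3/4; S=-4+-785/534·τ+499/356·τ²+-499/3204·τ³=-99789/22784

  seg 0: a=2 b=-481/267 c=0 d=161/2136
  seg 1: a=-1 b=-479/534 c=161/356 d=-593/1068
  seg 2: a=-2 b=-1771/1068 c=-108/89 d=931/1068
  seg 3: a=-4 b=-785/534 c=499/356 d=-499/3204
S(19/4) = -99789/22784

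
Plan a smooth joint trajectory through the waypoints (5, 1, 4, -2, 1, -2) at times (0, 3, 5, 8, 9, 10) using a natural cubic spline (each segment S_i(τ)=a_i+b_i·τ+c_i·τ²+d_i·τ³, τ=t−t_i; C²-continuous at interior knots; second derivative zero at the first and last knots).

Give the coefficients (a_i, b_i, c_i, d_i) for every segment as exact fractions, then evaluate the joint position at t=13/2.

Δ: Δ0=-4/3, Δ1=3/2, Δ2=-2, Δ3=3, Δ4=-3
row 1: diag=10, rhs=17; c'=1/5, d'=17/10
row 2: denom=10−2·1/5=48/5; d'=(-21−2·17/10)/(48/5)=-61/24
row 3: denom=8−3·5/16=113/16; d'=(30−3·-61/24)/(113/16)=602/113
row 4: denom=4−1·16/113=436/113; d'=(-36−1·602/113)/(436/113)=-2335/218
back: M4=-2335/218
back: M3=602/113−16/113·-2335/218=746/109
back: M2=-61/24−5/16·746/109=-3061/654
back: M1=17/10−1/5·-3061/654=862/327
M: M0=0, M1=862/327, M2=-3061/654, M3=746/109, M4=-2335/218, M5=0
seg 0: a=5, c=M0/2=0, d=(M1−M0)/(6·3)=431/2943, b=Δ0−h0·(2M0+M1)/6=-289/109
seg 1: a=1, c=M1/2=431/327, d=(M2−M1)/(6·2)=-1595/2616, b=Δ1−h1·(2M1+M2)/6=142/109
seg 2: a=4, c=M2/2=-3061/1308, d=(M3−M2)/(6·3)=7537/11772, b=Δ2−h2·(2M2+M3)/6=-485/654
seg 3: a=-2, c=M3/2=373/109, d=(M4−M3)/(6·1)=-3827/1308, b=Δ3−h3·(2M3+M4)/6=3275/1308
seg 4: a=1, c=M4/2=-2335/436, d=(M5−M4)/(6·1)=2335/1308, b=Δ4−h4·(2M4+M5)/6=373/654
t_q=13/2 → seg 2, τ=3/2; S=4+-485/654·τ+-3061/1308·τ²+7537/11772·τ³=-757/3488

  seg 0: a=5 b=-289/109 c=0 d=431/2943
  seg 1: a=1 b=142/109 c=431/327 d=-1595/2616
  seg 2: a=4 b=-485/654 c=-3061/1308 d=7537/11772
  seg 3: a=-2 b=3275/1308 c=373/109 d=-3827/1308
  seg 4: a=1 b=373/654 c=-2335/436 d=2335/1308
S(13/2) = -757/3488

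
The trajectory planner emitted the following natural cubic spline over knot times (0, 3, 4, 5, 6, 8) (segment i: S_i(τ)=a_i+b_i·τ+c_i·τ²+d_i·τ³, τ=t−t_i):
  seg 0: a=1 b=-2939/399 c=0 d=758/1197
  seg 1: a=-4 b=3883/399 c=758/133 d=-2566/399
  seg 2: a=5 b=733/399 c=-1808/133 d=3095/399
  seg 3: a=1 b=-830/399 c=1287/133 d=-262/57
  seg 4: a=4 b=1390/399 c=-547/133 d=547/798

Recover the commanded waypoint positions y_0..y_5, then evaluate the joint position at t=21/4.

y_0 = S_0(0) = a_0 = 1
y_1 = S_1(0) = a_1 = -4
y_2 = S_2(0) = a_2 = 5
y_3 = S_3(0) = a_3 = 1
y_4 = S_4(0) = a_4 = 4
y_5 = S_4(2) = 0
t_q=21/4 is in segment 3 (τ=1/4); S_3(τ)=4311/4256

y_0=1 y_1=-4 y_2=5 y_3=1 y_4=4 y_5=0
S(21/4) = 4311/4256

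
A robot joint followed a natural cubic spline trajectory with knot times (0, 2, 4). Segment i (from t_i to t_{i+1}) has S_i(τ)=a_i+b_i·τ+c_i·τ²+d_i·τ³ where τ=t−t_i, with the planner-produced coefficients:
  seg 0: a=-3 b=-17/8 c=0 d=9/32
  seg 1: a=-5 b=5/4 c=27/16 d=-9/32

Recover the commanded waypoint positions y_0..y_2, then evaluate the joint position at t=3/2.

y_0 = S_0(0) = a_0 = -3
y_1 = S_1(0) = a_1 = -5
y_2 = S_1(2) = 2
t_q=3/2 is in segment 0 (τ=3/2); S_0(τ)=-1341/256

y_0=-3 y_1=-5 y_2=2
S(3/2) = -1341/256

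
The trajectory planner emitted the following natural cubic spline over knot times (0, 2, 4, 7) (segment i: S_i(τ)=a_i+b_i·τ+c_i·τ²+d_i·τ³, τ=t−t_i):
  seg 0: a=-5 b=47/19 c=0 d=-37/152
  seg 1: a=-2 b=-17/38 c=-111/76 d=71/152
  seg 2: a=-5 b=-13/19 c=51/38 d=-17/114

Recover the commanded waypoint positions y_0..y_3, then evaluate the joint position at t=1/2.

y_0=-5 y_1=-2 y_2=-5 y_3=1
S(1/2) = -4613/1216

y_0 = S_0(0) = a_0 = -5
y_1 = S_1(0) = a_1 = -2
y_2 = S_2(0) = a_2 = -5
y_3 = S_2(3) = 1
t_q=1/2 is in segment 0 (τ=1/2); S_0(τ)=-4613/1216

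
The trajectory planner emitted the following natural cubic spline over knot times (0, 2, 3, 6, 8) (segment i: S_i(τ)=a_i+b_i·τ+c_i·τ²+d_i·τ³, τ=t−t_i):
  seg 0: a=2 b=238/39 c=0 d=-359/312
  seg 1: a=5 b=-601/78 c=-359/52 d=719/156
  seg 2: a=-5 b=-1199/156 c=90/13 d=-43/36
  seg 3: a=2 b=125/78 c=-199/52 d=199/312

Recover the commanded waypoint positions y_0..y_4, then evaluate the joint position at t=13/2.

y_0=2 y_1=5 y_2=-5 y_3=2 y_4=-5
S(13/2) = 1601/832

y_0 = S_0(0) = a_0 = 2
y_1 = S_1(0) = a_1 = 5
y_2 = S_2(0) = a_2 = -5
y_3 = S_3(0) = a_3 = 2
y_4 = S_3(2) = -5
t_q=13/2 is in segment 3 (τ=1/2); S_3(τ)=1601/832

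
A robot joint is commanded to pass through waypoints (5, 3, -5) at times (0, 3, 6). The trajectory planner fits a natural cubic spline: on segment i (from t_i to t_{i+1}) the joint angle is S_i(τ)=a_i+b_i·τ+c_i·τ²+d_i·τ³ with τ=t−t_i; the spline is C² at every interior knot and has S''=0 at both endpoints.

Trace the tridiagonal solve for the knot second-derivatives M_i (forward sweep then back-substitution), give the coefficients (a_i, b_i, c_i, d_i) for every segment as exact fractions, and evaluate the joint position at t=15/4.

  seg 0: a=5 b=-1/6 c=0 d=-1/18
  seg 1: a=3 b=-5/3 c=-1/2 d=1/18
S(15/4) = 191/128

Δ: Δ0=-2/3, Δ1=-8/3
row 1: diag=12, rhs=-12; c'=1/4, d'=-1
back: M1=-1
M: M0=0, M1=-1, M2=0
seg 0: a=5, c=M0/2=0, d=(M1−M0)/(6·3)=-1/18, b=Δ0−h0·(2M0+M1)/6=-1/6
seg 1: a=3, c=M1/2=-1/2, d=(M2−M1)/(6·3)=1/18, b=Δ1−h1·(2M1+M2)/6=-5/3
t_q=15/4 → seg 1, τ=3/4; S=3+-5/3·τ+-1/2·τ²+1/18·τ³=191/128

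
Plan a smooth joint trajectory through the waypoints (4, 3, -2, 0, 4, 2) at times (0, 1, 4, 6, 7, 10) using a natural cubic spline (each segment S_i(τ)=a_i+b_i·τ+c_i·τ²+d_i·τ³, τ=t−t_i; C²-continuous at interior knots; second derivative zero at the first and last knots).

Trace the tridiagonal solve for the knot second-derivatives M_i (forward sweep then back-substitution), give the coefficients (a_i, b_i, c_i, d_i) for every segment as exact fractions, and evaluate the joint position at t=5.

  seg 0: a=4 b=-2585/3081 c=0 d=-496/3081
  seg 1: a=3 b=-4073/3081 c=-496/1027 d=126/1027
  seg 2: a=-2 b=-215/237 c=638/1027 d=512/3081
  seg 3: a=0 b=11005/3081 c=1662/1027 d=-3667/3081
  seg 4: a=4 b=9976/3081 c=-2005/1027 d=2005/9243
S(5) = -2177/1027

Δ: Δ0=-1, Δ1=-5/3, Δ2=1, Δ3=4, Δ4=-2/3
row 1: diag=8, rhs=-4; c'=3/8, d'=-1/2
row 2: denom=10−3·3/8=71/8; d'=(16−3·-1/2)/(71/8)=140/71
row 3: denom=6−2·16/71=394/71; d'=(18−2·140/71)/(394/71)=499/197
row 4: denom=8−1·71/394=3081/394; d'=(-28−1·499/197)/(3081/394)=-4010/1027
back: M4=-4010/1027
back: M3=499/197−71/394·-4010/1027=3324/1027
back: M2=140/71−16/71·3324/1027=1276/1027
back: M1=-1/2−3/8·1276/1027=-992/1027
M: M0=0, M1=-992/1027, M2=1276/1027, M3=3324/1027, M4=-4010/1027, M5=0
seg 0: a=4, c=M0/2=0, d=(M1−M0)/(6·1)=-496/3081, b=Δ0−h0·(2M0+M1)/6=-2585/3081
seg 1: a=3, c=M1/2=-496/1027, d=(M2−M1)/(6·3)=126/1027, b=Δ1−h1·(2M1+M2)/6=-4073/3081
seg 2: a=-2, c=M2/2=638/1027, d=(M3−M2)/(6·2)=512/3081, b=Δ2−h2·(2M2+M3)/6=-215/237
seg 3: a=0, c=M3/2=1662/1027, d=(M4−M3)/(6·1)=-3667/3081, b=Δ3−h3·(2M3+M4)/6=11005/3081
seg 4: a=4, c=M4/2=-2005/1027, d=(M5−M4)/(6·3)=2005/9243, b=Δ4−h4·(2M4+M5)/6=9976/3081
t_q=5 → seg 2, τ=1; S=-2+-215/237·τ+638/1027·τ²+512/3081·τ³=-2177/1027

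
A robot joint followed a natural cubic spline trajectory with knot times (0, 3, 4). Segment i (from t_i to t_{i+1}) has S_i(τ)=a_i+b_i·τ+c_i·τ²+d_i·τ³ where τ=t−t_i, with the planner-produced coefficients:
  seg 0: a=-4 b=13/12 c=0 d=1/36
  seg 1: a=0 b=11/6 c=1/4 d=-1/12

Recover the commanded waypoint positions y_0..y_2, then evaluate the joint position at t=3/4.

y_0=-4 y_1=0 y_2=2
S(3/4) = -813/256

y_0 = S_0(0) = a_0 = -4
y_1 = S_1(0) = a_1 = 0
y_2 = S_1(1) = 2
t_q=3/4 is in segment 0 (τ=3/4); S_0(τ)=-813/256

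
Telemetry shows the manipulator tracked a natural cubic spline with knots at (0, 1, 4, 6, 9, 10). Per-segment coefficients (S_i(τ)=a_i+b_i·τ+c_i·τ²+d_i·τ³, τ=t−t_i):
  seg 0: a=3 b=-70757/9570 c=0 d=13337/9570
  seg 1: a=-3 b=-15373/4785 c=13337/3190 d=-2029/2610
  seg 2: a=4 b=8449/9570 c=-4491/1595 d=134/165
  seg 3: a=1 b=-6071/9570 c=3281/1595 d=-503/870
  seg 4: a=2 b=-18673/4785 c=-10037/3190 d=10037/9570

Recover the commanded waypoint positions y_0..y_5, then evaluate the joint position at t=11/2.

y_0 = S_0(0) = a_0 = 3
y_1 = S_1(0) = a_1 = -3
y_2 = S_2(0) = a_2 = 4
y_3 = S_3(0) = a_3 = 1
y_4 = S_4(0) = a_4 = 2
y_5 = S_4(1) = -4
t_q=11/2 is in segment 2 (τ=3/2); S_2(τ)=11037/6380

y_0=3 y_1=-3 y_2=4 y_3=1 y_4=2 y_5=-4
S(11/2) = 11037/6380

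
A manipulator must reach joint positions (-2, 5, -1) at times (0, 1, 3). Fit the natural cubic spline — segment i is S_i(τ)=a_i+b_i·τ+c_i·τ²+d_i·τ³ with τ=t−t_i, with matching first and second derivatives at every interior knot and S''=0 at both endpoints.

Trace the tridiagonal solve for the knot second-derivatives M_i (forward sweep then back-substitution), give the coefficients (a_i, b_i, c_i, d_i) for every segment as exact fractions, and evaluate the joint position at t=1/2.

Δ: Δ0=7, Δ1=-3
row 1: diag=6, rhs=-60; c'=1/3, d'=-10
back: M1=-10
M: M0=0, M1=-10, M2=0
seg 0: a=-2, c=M0/2=0, d=(M1−M0)/(6·1)=-5/3, b=Δ0−h0·(2M0+M1)/6=26/3
seg 1: a=5, c=M1/2=-5, d=(M2−M1)/(6·2)=5/6, b=Δ1−h1·(2M1+M2)/6=11/3
t_q=1/2 → seg 0, τ=1/2; S=-2+26/3·τ+0·τ²+-5/3·τ³=17/8

  seg 0: a=-2 b=26/3 c=0 d=-5/3
  seg 1: a=5 b=11/3 c=-5 d=5/6
S(1/2) = 17/8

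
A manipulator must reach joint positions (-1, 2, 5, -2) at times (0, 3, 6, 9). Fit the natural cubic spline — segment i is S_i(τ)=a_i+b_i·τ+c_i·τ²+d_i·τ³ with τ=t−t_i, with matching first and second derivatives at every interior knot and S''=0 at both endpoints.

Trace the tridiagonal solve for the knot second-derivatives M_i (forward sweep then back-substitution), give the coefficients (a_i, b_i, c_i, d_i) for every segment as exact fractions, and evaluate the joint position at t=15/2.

  seg 0: a=-1 b=7/9 c=0 d=2/81
  seg 1: a=2 b=13/9 c=2/9 d=-10/81
  seg 2: a=5 b=-5/9 c=-8/9 d=8/81
S(15/2) = 5/2

Δ: Δ0=1, Δ1=1, Δ2=-7/3
row 1: diag=12, rhs=0; c'=1/4, d'=0
row 2: denom=12−3·1/4=45/4; d'=(-20−3·0)/(45/4)=-16/9
back: M2=-16/9
back: M1=0−1/4·-16/9=4/9
M: M0=0, M1=4/9, M2=-16/9, M3=0
seg 0: a=-1, c=M0/2=0, d=(M1−M0)/(6·3)=2/81, b=Δ0−h0·(2M0+M1)/6=7/9
seg 1: a=2, c=M1/2=2/9, d=(M2−M1)/(6·3)=-10/81, b=Δ1−h1·(2M1+M2)/6=13/9
seg 2: a=5, c=M2/2=-8/9, d=(M3−M2)/(6·3)=8/81, b=Δ2−h2·(2M2+M3)/6=-5/9
t_q=15/2 → seg 2, τ=3/2; S=5+-5/9·τ+-8/9·τ²+8/81·τ³=5/2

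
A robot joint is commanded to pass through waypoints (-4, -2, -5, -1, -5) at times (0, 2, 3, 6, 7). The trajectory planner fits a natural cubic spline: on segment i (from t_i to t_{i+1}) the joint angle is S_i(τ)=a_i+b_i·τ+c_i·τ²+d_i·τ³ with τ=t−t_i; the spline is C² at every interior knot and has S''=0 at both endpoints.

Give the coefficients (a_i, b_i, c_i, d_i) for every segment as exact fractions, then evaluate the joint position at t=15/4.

  seg 0: a=-4 b=185/69 c=0 d=-29/69
  seg 1: a=-2 b=-163/69 c=-58/23 d=130/69
  seg 2: a=-5 b=-121/69 c=72/23 d=-145/207
  seg 3: a=-1 b=-130/69 c=-73/23 d=73/69
S(15/4) = -7139/1472

Δ: Δ0=1, Δ1=-3, Δ2=4/3, Δ3=-4
row 1: diag=6, rhs=-24; c'=1/6, d'=-4
row 2: denom=8−1·1/6=47/6; d'=(26−1·-4)/(47/6)=180/47
row 3: denom=8−3·18/47=322/47; d'=(-32−3·180/47)/(322/47)=-146/23
back: M3=-146/23
back: M2=180/47−18/47·-146/23=144/23
back: M1=-4−1/6·144/23=-116/23
M: M0=0, M1=-116/23, M2=144/23, M3=-146/23, M4=0
seg 0: a=-4, c=M0/2=0, d=(M1−M0)/(6·2)=-29/69, b=Δ0−h0·(2M0+M1)/6=185/69
seg 1: a=-2, c=M1/2=-58/23, d=(M2−M1)/(6·1)=130/69, b=Δ1−h1·(2M1+M2)/6=-163/69
seg 2: a=-5, c=M2/2=72/23, d=(M3−M2)/(6·3)=-145/207, b=Δ2−h2·(2M2+M3)/6=-121/69
seg 3: a=-1, c=M3/2=-73/23, d=(M4−M3)/(6·1)=73/69, b=Δ3−h3·(2M3+M4)/6=-130/69
t_q=15/4 → seg 2, τ=3/4; S=-5+-121/69·τ+72/23·τ²+-145/207·τ³=-7139/1472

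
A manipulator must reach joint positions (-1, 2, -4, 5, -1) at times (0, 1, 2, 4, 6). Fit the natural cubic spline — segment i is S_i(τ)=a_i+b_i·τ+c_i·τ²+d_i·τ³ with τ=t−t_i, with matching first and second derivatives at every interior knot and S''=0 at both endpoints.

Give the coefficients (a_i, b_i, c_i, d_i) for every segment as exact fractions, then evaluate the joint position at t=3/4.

  seg 0: a=-1 b=333/56 c=0 d=-165/56
  seg 1: a=2 b=-81/28 c=-495/56 d=321/56
  seg 2: a=-4 b=-27/8 c=117/14 d=-495/224
  seg 3: a=5 b=99/28 c=-549/112 d=183/224
S(3/4) = 1135/512

Δ: Δ0=3, Δ1=-6, Δ2=9/2, Δ3=-3
row 1: diag=4, rhs=-54; c'=1/4, d'=-27/2
row 2: denom=6−1·1/4=23/4; d'=(63−1·-27/2)/(23/4)=306/23
row 3: denom=8−2·8/23=168/23; d'=(-45−2·306/23)/(168/23)=-549/56
back: M3=-549/56
back: M2=306/23−8/23·-549/56=117/7
back: M1=-27/2−1/4·117/7=-495/28
M: M0=0, M1=-495/28, M2=117/7, M3=-549/56, M4=0
seg 0: a=-1, c=M0/2=0, d=(M1−M0)/(6·1)=-165/56, b=Δ0−h0·(2M0+M1)/6=333/56
seg 1: a=2, c=M1/2=-495/56, d=(M2−M1)/(6·1)=321/56, b=Δ1−h1·(2M1+M2)/6=-81/28
seg 2: a=-4, c=M2/2=117/14, d=(M3−M2)/(6·2)=-495/224, b=Δ2−h2·(2M2+M3)/6=-27/8
seg 3: a=5, c=M3/2=-549/112, d=(M4−M3)/(6·2)=183/224, b=Δ3−h3·(2M3+M4)/6=99/28
t_q=3/4 → seg 0, τ=3/4; S=-1+333/56·τ+0·τ²+-165/56·τ³=1135/512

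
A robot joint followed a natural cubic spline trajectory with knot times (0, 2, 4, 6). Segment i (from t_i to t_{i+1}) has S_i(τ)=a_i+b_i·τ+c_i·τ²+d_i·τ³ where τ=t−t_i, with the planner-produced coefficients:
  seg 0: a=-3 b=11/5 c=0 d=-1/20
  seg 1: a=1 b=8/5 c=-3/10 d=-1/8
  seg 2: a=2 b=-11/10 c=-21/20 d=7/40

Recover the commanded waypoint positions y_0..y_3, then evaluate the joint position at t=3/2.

y_0 = S_0(0) = a_0 = -3
y_1 = S_1(0) = a_1 = 1
y_2 = S_2(0) = a_2 = 2
y_3 = S_2(2) = -3
t_q=3/2 is in segment 0 (τ=3/2); S_0(τ)=21/160

y_0=-3 y_1=1 y_2=2 y_3=-3
S(3/2) = 21/160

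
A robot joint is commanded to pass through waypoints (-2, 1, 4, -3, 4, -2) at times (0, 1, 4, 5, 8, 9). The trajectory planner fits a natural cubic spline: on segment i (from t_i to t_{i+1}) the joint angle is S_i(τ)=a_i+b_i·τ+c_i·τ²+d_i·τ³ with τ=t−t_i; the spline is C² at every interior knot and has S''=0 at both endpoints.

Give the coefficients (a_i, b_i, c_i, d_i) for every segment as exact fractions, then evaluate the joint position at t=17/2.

  seg 0: a=-2 b=8128/2961 c=0 d=755/2961
  seg 1: a=1 b=10393/2961 c=755/987 d=-14227/26649
  seg 2: a=4 b=-18698/2961 c=-11962/2961 d=473/141
  seg 3: a=-3 b=-12823/2961 c=17837/2961 d=-33779/26649
  seg 4: a=4 b=-7138/2961 c=-5314/987 d=5314/2961
S(17/2) = 6605/3948

Δ: Δ0=3, Δ1=1, Δ2=-7, Δ3=7/3, Δ4=-6
row 1: diag=8, rhs=-12; c'=3/8, d'=-3/2
row 2: denom=8−3·3/8=55/8; d'=(-48−3·-3/2)/(55/8)=-348/55
row 3: denom=8−1·8/55=432/55; d'=(56−1·-348/55)/(432/55)=857/108
row 4: denom=8−3·55/144=329/48; d'=(-50−3·857/108)/(329/48)=-10628/987
back: M4=-10628/987
back: M3=857/108−55/144·-10628/987=35674/2961
back: M2=-348/55−8/55·35674/2961=-23924/2961
back: M1=-3/2−3/8·-23924/2961=1510/987
M: M0=0, M1=1510/987, M2=-23924/2961, M3=35674/2961, M4=-10628/987, M5=0
seg 0: a=-2, c=M0/2=0, d=(M1−M0)/(6·1)=755/2961, b=Δ0−h0·(2M0+M1)/6=8128/2961
seg 1: a=1, c=M1/2=755/987, d=(M2−M1)/(6·3)=-14227/26649, b=Δ1−h1·(2M1+M2)/6=10393/2961
seg 2: a=4, c=M2/2=-11962/2961, d=(M3−M2)/(6·1)=473/141, b=Δ2−h2·(2M2+M3)/6=-18698/2961
seg 3: a=-3, c=M3/2=17837/2961, d=(M4−M3)/(6·3)=-33779/26649, b=Δ3−h3·(2M3+M4)/6=-12823/2961
seg 4: a=4, c=M4/2=-5314/987, d=(M5−M4)/(6·1)=5314/2961, b=Δ4−h4·(2M4+M5)/6=-7138/2961
t_q=17/2 → seg 4, τ=1/2; S=4+-7138/2961·τ+-5314/987·τ²+5314/2961·τ³=6605/3948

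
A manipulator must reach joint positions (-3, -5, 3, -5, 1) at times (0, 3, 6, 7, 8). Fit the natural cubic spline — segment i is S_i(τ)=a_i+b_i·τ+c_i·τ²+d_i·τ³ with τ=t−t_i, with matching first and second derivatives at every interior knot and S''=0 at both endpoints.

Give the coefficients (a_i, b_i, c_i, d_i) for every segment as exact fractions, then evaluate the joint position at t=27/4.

Δ: Δ0=-2/3, Δ1=8/3, Δ2=-8, Δ3=6
row 1: diag=12, rhs=20; c'=1/4, d'=5/3
row 2: denom=8−3·1/4=29/4; d'=(-64−3·5/3)/(29/4)=-276/29
row 3: denom=4−1·4/29=112/29; d'=(84−1·-276/29)/(112/29)=339/14
back: M3=339/14
back: M2=-276/29−4/29·339/14=-90/7
back: M1=5/3−1/4·-90/7=205/42
M: M0=0, M1=205/42, M2=-90/7, M3=339/14, M4=0
seg 0: a=-3, c=M0/2=0, d=(M1−M0)/(6·3)=205/756, b=Δ0−h0·(2M0+M1)/6=-87/28
seg 1: a=-5, c=M1/2=205/84, d=(M2−M1)/(6·3)=-745/756, b=Δ1−h1·(2M1+M2)/6=59/14
seg 2: a=3, c=M2/2=-45/7, d=(M3−M2)/(6·1)=173/28, b=Δ2−h2·(2M2+M3)/6=-31/4
seg 3: a=-5, c=M3/2=339/28, d=(M4−M3)/(6·1)=-113/28, b=Δ3−h3·(2M3+M4)/6=-29/14
t_q=27/4 → seg 2, τ=3/4; S=3+-31/4·τ+-45/7·τ²+173/28·τ³=-6849/1792

  seg 0: a=-3 b=-87/28 c=0 d=205/756
  seg 1: a=-5 b=59/14 c=205/84 d=-745/756
  seg 2: a=3 b=-31/4 c=-45/7 d=173/28
  seg 3: a=-5 b=-29/14 c=339/28 d=-113/28
S(27/4) = -6849/1792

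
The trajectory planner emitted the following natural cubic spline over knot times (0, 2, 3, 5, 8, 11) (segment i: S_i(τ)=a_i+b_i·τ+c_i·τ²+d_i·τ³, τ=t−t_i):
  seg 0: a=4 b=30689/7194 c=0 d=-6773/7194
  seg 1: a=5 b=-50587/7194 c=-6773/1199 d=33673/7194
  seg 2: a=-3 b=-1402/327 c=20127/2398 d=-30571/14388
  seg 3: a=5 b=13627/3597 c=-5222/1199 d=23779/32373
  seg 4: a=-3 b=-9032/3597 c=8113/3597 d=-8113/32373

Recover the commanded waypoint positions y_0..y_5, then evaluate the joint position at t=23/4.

y_0 = S_0(0) = a_0 = 4
y_1 = S_1(0) = a_1 = 5
y_2 = S_2(0) = a_2 = -3
y_3 = S_3(0) = a_3 = 5
y_4 = S_4(0) = a_4 = -3
y_5 = S_4(3) = 3
t_q=23/4 is in segment 3 (τ=3/4); S_3(τ)=437499/76736

y_0=4 y_1=5 y_2=-3 y_3=5 y_4=-3 y_5=3
S(23/4) = 437499/76736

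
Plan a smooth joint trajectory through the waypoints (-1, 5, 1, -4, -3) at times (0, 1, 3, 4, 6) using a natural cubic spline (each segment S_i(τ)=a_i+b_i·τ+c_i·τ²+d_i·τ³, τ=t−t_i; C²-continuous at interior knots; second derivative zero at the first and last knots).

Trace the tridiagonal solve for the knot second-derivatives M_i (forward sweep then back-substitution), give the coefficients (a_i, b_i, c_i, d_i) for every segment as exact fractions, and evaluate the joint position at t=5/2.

  seg 0: a=-1 b=1349/186 c=0 d=-233/186
  seg 1: a=5 b=325/93 c=-233/62 d=47/93
  seg 2: a=1 b=-509/93 c=-45/62 d=223/186
  seg 3: a=-4 b=-619/186 c=89/31 d=-89/186
S(5/2) = 433/124

Δ: Δ0=6, Δ1=-2, Δ2=-5, Δ3=1/2
row 1: diag=6, rhs=-48; c'=1/3, d'=-8
row 2: denom=6−2·1/3=16/3; d'=(-18−2·-8)/(16/3)=-3/8
row 3: denom=6−1·3/16=93/16; d'=(33−1·-3/8)/(93/16)=178/31
back: M3=178/31
back: M2=-3/8−3/16·178/31=-45/31
back: M1=-8−1/3·-45/31=-233/31
M: M0=0, M1=-233/31, M2=-45/31, M3=178/31, M4=0
seg 0: a=-1, c=M0/2=0, d=(M1−M0)/(6·1)=-233/186, b=Δ0−h0·(2M0+M1)/6=1349/186
seg 1: a=5, c=M1/2=-233/62, d=(M2−M1)/(6·2)=47/93, b=Δ1−h1·(2M1+M2)/6=325/93
seg 2: a=1, c=M2/2=-45/62, d=(M3−M2)/(6·1)=223/186, b=Δ2−h2·(2M2+M3)/6=-509/93
seg 3: a=-4, c=M3/2=89/31, d=(M4−M3)/(6·2)=-89/186, b=Δ3−h3·(2M3+M4)/6=-619/186
t_q=5/2 → seg 1, τ=3/2; S=5+325/93·τ+-233/62·τ²+47/93·τ³=433/124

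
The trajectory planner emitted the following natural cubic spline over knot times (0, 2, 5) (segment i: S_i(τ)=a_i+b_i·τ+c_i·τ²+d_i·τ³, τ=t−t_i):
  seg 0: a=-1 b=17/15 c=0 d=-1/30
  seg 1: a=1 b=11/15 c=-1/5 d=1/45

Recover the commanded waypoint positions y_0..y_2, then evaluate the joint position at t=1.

y_0 = S_0(0) = a_0 = -1
y_1 = S_1(0) = a_1 = 1
y_2 = S_1(3) = 2
t_q=1 is in segment 0 (τ=1); S_0(τ)=1/10

y_0=-1 y_1=1 y_2=2
S(1) = 1/10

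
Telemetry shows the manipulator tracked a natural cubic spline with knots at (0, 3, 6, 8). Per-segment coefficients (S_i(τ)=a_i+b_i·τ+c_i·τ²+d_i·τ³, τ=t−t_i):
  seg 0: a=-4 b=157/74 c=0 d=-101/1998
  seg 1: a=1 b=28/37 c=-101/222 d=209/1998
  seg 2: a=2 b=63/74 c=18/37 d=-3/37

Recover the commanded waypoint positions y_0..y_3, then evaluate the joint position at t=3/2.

y_0=-4 y_1=1 y_2=2 y_3=5
S(3/2) = -585/592

y_0 = S_0(0) = a_0 = -4
y_1 = S_1(0) = a_1 = 1
y_2 = S_2(0) = a_2 = 2
y_3 = S_2(2) = 5
t_q=3/2 is in segment 0 (τ=3/2); S_0(τ)=-585/592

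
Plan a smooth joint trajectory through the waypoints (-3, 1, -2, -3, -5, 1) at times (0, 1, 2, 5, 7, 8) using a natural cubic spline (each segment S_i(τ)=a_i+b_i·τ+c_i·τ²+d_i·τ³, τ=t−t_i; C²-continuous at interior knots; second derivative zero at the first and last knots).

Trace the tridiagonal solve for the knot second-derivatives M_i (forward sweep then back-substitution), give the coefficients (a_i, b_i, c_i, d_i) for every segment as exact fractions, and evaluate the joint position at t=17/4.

Δ: Δ0=4, Δ1=-3, Δ2=-1/3, Δ3=-1, Δ4=6
row 1: diag=4, rhs=-42; c'=1/4, d'=-21/2
row 2: denom=8−1·1/4=31/4; d'=(16−1·-21/2)/(31/4)=106/31
row 3: denom=10−3·12/31=274/31; d'=(-4−3·106/31)/(274/31)=-221/137
row 4: denom=6−2·31/137=760/137; d'=(42−2·-221/137)/(760/137)=1549/190
back: M4=1549/190
back: M3=-221/137−31/137·1549/190=-657/190
back: M2=106/31−12/31·-657/190=452/95
back: M1=-21/2−1/4·452/95=-2221/190
M: M0=0, M1=-2221/190, M2=452/95, M3=-657/190, M4=1549/190, M5=0
seg 0: a=-3, c=M0/2=0, d=(M1−M0)/(6·1)=-2221/1140, b=Δ0−h0·(2M0+M1)/6=6781/1140
seg 1: a=1, c=M1/2=-2221/380, d=(M2−M1)/(6·1)=625/228, b=Δ1−h1·(2M1+M2)/6=59/570
seg 2: a=-2, c=M2/2=226/95, d=(M3−M2)/(6·3)=-1561/3420, b=Δ2−h2·(2M2+M3)/6=-3833/1140
seg 3: a=-3, c=M3/2=-657/380, d=(M4−M3)/(6·2)=1103/1140, b=Δ3−h3·(2M3+M4)/6=-161/114
seg 4: a=-5, c=M4/2=1549/380, d=(M5−M4)/(6·1)=-1549/1140, b=Δ4−h4·(2M4+M5)/6=1871/570
t_q=17/4 → seg 2, τ=9/4; S=-2+-3833/1140·τ+226/95·τ²+-1561/3420·τ³=-66169/24320

  seg 0: a=-3 b=6781/1140 c=0 d=-2221/1140
  seg 1: a=1 b=59/570 c=-2221/380 d=625/228
  seg 2: a=-2 b=-3833/1140 c=226/95 d=-1561/3420
  seg 3: a=-3 b=-161/114 c=-657/380 d=1103/1140
  seg 4: a=-5 b=1871/570 c=1549/380 d=-1549/1140
S(17/4) = -66169/24320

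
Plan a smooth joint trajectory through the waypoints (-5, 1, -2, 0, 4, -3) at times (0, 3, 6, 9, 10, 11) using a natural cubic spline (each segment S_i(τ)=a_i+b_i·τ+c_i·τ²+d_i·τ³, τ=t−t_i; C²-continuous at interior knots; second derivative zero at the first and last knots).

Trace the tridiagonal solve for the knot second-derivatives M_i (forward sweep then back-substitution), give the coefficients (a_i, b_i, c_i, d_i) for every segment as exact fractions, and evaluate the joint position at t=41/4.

Δ: Δ0=2, Δ1=-1, Δ2=2/3, Δ3=4, Δ4=-7
row 1: diag=12, rhs=-18; c'=1/4, d'=-3/2
row 2: denom=12−3·1/4=45/4; d'=(10−3·-3/2)/(45/4)=58/45
row 3: denom=8−3·4/15=36/5; d'=(20−3·58/45)/(36/5)=121/54
row 4: denom=4−1·5/36=139/36; d'=(-66−1·121/54)/(139/36)=-7370/417
back: M4=-7370/417
back: M3=121/54−5/36·-7370/417=1958/417
back: M2=58/45−4/15·1958/417=46/1251
back: M1=-3/2−1/4·46/1251=-1888/1251
M: M0=0, M1=-1888/1251, M2=46/1251, M3=1958/417, M4=-7370/417, M5=0
seg 0: a=-5, c=M0/2=0, d=(M1−M0)/(6·3)=-944/11259, b=Δ0−h0·(2M0+M1)/6=3446/1251
seg 1: a=1, c=M1/2=-944/1251, d=(M2−M1)/(6·3)=967/11259, b=Δ1−h1·(2M1+M2)/6=614/1251
seg 2: a=-2, c=M2/2=23/1251, d=(M3−M2)/(6·3)=2914/11259, b=Δ2−h2·(2M2+M3)/6=-2149/1251
seg 3: a=0, c=M3/2=979/417, d=(M4−M3)/(6·1)=-4664/1251, b=Δ3−h3·(2M3+M4)/6=6731/1251
seg 4: a=4, c=M4/2=-3685/417, d=(M5−M4)/(6·1)=3685/1251, b=Δ4−h4·(2M4+M5)/6=-1387/1251
t_q=41/4 → seg 4, τ=1/4; S=4+-1387/1251·τ+-3685/417·τ²+3685/1251·τ³=85843/26688

  seg 0: a=-5 b=3446/1251 c=0 d=-944/11259
  seg 1: a=1 b=614/1251 c=-944/1251 d=967/11259
  seg 2: a=-2 b=-2149/1251 c=23/1251 d=2914/11259
  seg 3: a=0 b=6731/1251 c=979/417 d=-4664/1251
  seg 4: a=4 b=-1387/1251 c=-3685/417 d=3685/1251
S(41/4) = 85843/26688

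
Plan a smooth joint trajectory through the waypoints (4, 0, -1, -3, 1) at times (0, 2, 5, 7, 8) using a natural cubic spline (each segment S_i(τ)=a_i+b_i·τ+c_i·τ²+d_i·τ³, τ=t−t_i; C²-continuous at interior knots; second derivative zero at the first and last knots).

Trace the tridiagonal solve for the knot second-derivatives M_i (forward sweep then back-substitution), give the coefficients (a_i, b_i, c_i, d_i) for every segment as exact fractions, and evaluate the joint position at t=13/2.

Δ: Δ0=-2, Δ1=-1/3, Δ2=-1, Δ3=4
row 1: diag=10, rhs=10; c'=3/10, d'=1
row 2: denom=10−3·3/10=91/10; d'=(-4−3·1)/(91/10)=-10/13
row 3: denom=6−2·20/91=506/91; d'=(30−2·-10/13)/(506/91)=1435/253
back: M3=1435/253
back: M2=-10/13−20/91·1435/253=-510/253
back: M1=1−3/10·-510/253=406/253
M: M0=0, M1=406/253, M2=-510/253, M3=1435/253, M4=0
seg 0: a=4, c=M0/2=0, d=(M1−M0)/(6·2)=203/1518, b=Δ0−h0·(2M0+M1)/6=-1924/759
seg 1: a=0, c=M1/2=203/253, d=(M2−M1)/(6·3)=-458/2277, b=Δ1−h1·(2M1+M2)/6=-706/759
seg 2: a=-1, c=M2/2=-255/253, d=(M3−M2)/(6·2)=1945/3036, b=Δ2−h2·(2M2+M3)/6=-1174/759
seg 3: a=-3, c=M3/2=1435/506, d=(M4−M3)/(6·1)=-1435/1518, b=Δ3−h3·(2M3+M4)/6=1601/759
t_q=13/2 → seg 2, τ=3/2; S=-1+-1174/759·τ+-255/253·τ²+1945/3036·τ³=-27735/8096

  seg 0: a=4 b=-1924/759 c=0 d=203/1518
  seg 1: a=0 b=-706/759 c=203/253 d=-458/2277
  seg 2: a=-1 b=-1174/759 c=-255/253 d=1945/3036
  seg 3: a=-3 b=1601/759 c=1435/506 d=-1435/1518
S(13/2) = -27735/8096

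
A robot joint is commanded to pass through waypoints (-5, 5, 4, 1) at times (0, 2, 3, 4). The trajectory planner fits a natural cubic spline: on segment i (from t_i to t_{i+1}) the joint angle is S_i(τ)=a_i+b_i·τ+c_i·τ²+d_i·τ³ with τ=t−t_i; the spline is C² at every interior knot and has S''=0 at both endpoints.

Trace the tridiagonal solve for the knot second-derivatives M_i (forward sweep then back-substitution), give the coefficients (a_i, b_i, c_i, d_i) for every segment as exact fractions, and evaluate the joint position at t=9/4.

  seg 0: a=-5 b=159/23 c=0 d=-11/23
  seg 1: a=5 b=27/23 c=-66/23 d=16/23
  seg 2: a=4 b=-57/23 c=-18/23 d=6/23
S(9/4) = 41/8

Δ: Δ0=5, Δ1=-1, Δ2=-3
row 1: diag=6, rhs=-36; c'=1/6, d'=-6
row 2: denom=4−1·1/6=23/6; d'=(-12−1·-6)/(23/6)=-36/23
back: M2=-36/23
back: M1=-6−1/6·-36/23=-132/23
M: M0=0, M1=-132/23, M2=-36/23, M3=0
seg 0: a=-5, c=M0/2=0, d=(M1−M0)/(6·2)=-11/23, b=Δ0−h0·(2M0+M1)/6=159/23
seg 1: a=5, c=M1/2=-66/23, d=(M2−M1)/(6·1)=16/23, b=Δ1−h1·(2M1+M2)/6=27/23
seg 2: a=4, c=M2/2=-18/23, d=(M3−M2)/(6·1)=6/23, b=Δ2−h2·(2M2+M3)/6=-57/23
t_q=9/4 → seg 1, τ=1/4; S=5+27/23·τ+-66/23·τ²+16/23·τ³=41/8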